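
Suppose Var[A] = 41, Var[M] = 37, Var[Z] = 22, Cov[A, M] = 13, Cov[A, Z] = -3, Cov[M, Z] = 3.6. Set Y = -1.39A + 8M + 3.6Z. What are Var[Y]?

Var[Y] = a²·Var[A] + b²·Var[M] + c²·Var[Z] + 2ab·Cov[A, M] + 2ac·Cov[A, Z] + 2bc·Cov[M, Z], with a = -1.39, b = 8, c = 3.6.
= 79.2161 + 2368 + 285.12 + (-289.12) + 30.024 + 207.36
= 2680.6001.

Var[Y] = 2680.6001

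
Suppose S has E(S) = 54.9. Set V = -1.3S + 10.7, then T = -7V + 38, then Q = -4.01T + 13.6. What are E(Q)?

E(Q) = -1841.7869

E(V) = (-1.3)·54.9 + 10.7 = -60.67.
E(T) = (-7)·(-60.67) + 38 = 462.69.
E(Q) = (-4.01)·462.69 + 13.6 = -1841.7869.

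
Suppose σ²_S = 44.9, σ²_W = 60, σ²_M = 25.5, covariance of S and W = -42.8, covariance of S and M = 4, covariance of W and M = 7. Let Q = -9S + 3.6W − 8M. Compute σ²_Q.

σ²_Q = 8992.74

σ²_Q = a²·σ²_S + b²·σ²_W + c²·σ²_M + 2ab·covariance of S and W + 2ac·covariance of S and M + 2bc·covariance of W and M, with a = -9, b = 3.6, c = -8.
= 3636.9 + 777.6 + 1632 + 2773.44 + 576 + (-403.2)
= 8992.74.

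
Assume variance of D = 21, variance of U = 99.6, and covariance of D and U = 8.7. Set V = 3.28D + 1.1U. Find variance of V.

variance of V = 409.2216

variance of V = a²·variance of D + b²·variance of U + 2ab·covariance of D and U with a = 3.28, b = 1.1.
= 3.28²·21 + 1.1²·99.6 + 2·3.28·1.1·8.7
= 225.9264 + 120.516 + 62.7792 = 409.2216.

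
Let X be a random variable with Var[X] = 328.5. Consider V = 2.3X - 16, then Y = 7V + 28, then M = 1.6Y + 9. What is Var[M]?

Var[V] = 2.3²·328.5 = 1737.765.
Var[Y] = 7²·1737.765 = 85150.485.
Var[M] = 1.6²·85150.485 = 217985.2416.

Var[M] = 217985.2416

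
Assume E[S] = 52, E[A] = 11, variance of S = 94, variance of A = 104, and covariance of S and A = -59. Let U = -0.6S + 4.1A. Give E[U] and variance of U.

E[U] = 13.9, variance of U = 2072.36

E[U] = (-0.6)·E[S] + 4.1·E[A] = (-0.6)·52 + 4.1·11 = 13.9.
variance of U = a²·variance of S + b²·variance of A + 2ab·covariance of S and A with a = -0.6, b = 4.1.
= (-0.6)²·94 + 4.1²·104 + 2·(-0.6)·4.1·(-59)
= 33.84 + 1748.24 + 290.28 = 2072.36.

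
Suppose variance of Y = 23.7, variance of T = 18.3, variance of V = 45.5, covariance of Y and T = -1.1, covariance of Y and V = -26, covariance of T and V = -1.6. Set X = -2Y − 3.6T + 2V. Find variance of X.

variance of X = a²·variance of Y + b²·variance of T + c²·variance of V + 2ab·covariance of Y and T + 2ac·covariance of Y and V + 2bc·covariance of T and V, with a = -2, b = -3.6, c = 2.
= 94.8 + 237.168 + 182 + (-15.84) + 208 + 23.04
= 729.168.

variance of X = 729.168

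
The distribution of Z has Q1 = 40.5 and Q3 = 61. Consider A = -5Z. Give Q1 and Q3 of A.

a = -5 < 0 reverses order: Q1(A) comes from Q3(Z), Q3(A) from Q1(Z).
Q1(A) = (-5)·61 = -305; Q3(A) = (-5)·40.5 = -202.5.

Q1(A) = -305, Q3(A) = -202.5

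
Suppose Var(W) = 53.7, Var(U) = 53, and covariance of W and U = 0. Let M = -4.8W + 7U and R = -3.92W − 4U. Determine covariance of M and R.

By bilinearity, covariance of M and R = ac·Var(W) + bd·Var(U) + (ad+bc)·covariance of W and U, with a=-4.8, b=7, c=-3.92, d=-4.
ac·Var(W) = (-4.8)·(-3.92)·53.7 = 1010.4192
bd·Var(U) = 7·(-4)·53 = -1484
(ad+bc)·covariance of W and U = (-8.24)·0 = 0
covariance of M and R = 1010.4192 + (-1484) + 0 = -473.5808.

covariance of M and R = -473.5808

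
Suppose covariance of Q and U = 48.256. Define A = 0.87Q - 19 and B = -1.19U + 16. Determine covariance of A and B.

covariance of A and B = -49.9594368

covariance of A and B = a·c·covariance of Q and U = 0.87·(-1.19)·48.256 = -49.9594368. Additive constants drop out.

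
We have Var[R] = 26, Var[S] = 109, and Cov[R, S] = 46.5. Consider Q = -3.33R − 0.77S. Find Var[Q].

Var[Q] = a²·Var[R] + b²·Var[S] + 2ab·Cov[R, S] with a = -3.33, b = -0.77.
= (-3.33)²·26 + (-0.77)²·109 + 2·(-3.33)·(-0.77)·46.5
= 288.3114 + 64.6261 + 238.4613 = 591.3988.

Var[Q] = 591.3988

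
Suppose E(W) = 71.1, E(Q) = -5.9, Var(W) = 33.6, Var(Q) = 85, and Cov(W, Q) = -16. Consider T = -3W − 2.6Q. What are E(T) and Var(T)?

E(T) = -197.96, Var(T) = 627.4

E(T) = (-3)·E(W) + (-2.6)·E(Q) = (-3)·71.1 + (-2.6)·(-5.9) = -197.96.
Var(T) = a²·Var(W) + b²·Var(Q) + 2ab·Cov(W, Q) with a = -3, b = -2.6.
= (-3)²·33.6 + (-2.6)²·85 + 2·(-3)·(-2.6)·(-16)
= 302.4 + 574.6 + (-249.6) = 627.4.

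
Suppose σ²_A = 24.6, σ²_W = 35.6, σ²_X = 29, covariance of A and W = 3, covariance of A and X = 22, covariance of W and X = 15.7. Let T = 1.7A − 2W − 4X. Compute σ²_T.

σ²_T = 609.094

σ²_T = a²·σ²_A + b²·σ²_W + c²·σ²_X + 2ab·covariance of A and W + 2ac·covariance of A and X + 2bc·covariance of W and X, with a = 1.7, b = -2, c = -4.
= 71.094 + 142.4 + 464 + (-20.4) + (-299.2) + 251.2
= 609.094.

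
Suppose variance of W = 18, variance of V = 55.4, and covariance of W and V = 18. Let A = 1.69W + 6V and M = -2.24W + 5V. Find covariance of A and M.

covariance of A and M = 1504.0392

By bilinearity, covariance of A and M = ac·variance of W + bd·variance of V + (ad+bc)·covariance of W and V, with a=1.69, b=6, c=-2.24, d=5.
ac·variance of W = 1.69·(-2.24)·18 = -68.1408
bd·variance of V = 6·5·55.4 = 1662
(ad+bc)·covariance of W and V = (-4.99)·18 = -89.82
covariance of A and M = -68.1408 + 1662 + (-89.82) = 1504.0392.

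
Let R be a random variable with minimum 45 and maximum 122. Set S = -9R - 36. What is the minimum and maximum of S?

min(S) = -1134, max(S) = -441

a = -9 < 0, so order reverses: min(S) = a·max(R)+b = (-9)·122 + (-36) = -1134; max(S) = a·min(R)+b = (-9)·45 + (-36) = -441.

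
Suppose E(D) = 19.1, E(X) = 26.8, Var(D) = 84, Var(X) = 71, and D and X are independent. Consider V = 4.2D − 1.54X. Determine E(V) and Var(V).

E(V) = 38.948, Var(V) = 1650.1436

E(V) = 4.2·E(D) + (-1.54)·E(X) = 4.2·19.1 + (-1.54)·26.8 = 38.948.
Var(V) = a²·Var(D) + b²·Var(X) + 2ab·covariance of D and X with a = 4.2, b = -1.54.
Independence gives covariance of D and X = 0.
= 4.2²·84 + (-1.54)²·71 + 2·4.2·(-1.54)·0
= 1481.76 + 168.3836 + 0 = 1650.1436.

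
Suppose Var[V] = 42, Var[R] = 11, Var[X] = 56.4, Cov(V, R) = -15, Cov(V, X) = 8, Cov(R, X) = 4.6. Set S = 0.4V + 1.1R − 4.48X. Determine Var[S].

Var[S] = a²·Var[V] + b²·Var[R] + c²·Var[X] + 2ab·Cov(V, R) + 2ac·Cov(V, X) + 2bc·Cov(R, X), with a = 0.4, b = 1.1, c = -4.48.
= 6.72 + 13.31 + 1131.97056 + (-13.2) + (-28.672) + (-45.3376)
= 1064.79096.

Var[S] = 1064.79096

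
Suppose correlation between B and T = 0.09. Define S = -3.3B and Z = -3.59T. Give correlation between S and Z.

correlation between S and Z = 0.09

Linear rescalings preserve correlation up to sign; here the slopes -3.3 and -3.59 have the same sign, so correlation between S and Z = correlation between B and T = 0.09.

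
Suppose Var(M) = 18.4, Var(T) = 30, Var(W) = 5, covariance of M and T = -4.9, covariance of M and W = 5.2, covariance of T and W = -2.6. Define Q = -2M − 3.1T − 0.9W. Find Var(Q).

Var(Q) = a²·Var(M) + b²·Var(T) + c²·Var(W) + 2ab·covariance of M and T + 2ac·covariance of M and W + 2bc·covariance of T and W, with a = -2, b = -3.1, c = -0.9.
= 73.6 + 288.3 + 4.05 + (-60.76) + 18.72 + (-14.508)
= 309.402.

Var(Q) = 309.402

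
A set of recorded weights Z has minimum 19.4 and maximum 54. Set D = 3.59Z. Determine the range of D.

Range(D) = 124.214

Range of Z = 54 − 19.4 = 34.6.
Range(D) = |a|·Range(Z) = |3.59|·34.6 = 124.214.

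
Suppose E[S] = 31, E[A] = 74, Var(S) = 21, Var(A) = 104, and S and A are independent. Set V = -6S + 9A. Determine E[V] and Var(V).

E[V] = 480, Var(V) = 9180

E[V] = (-6)·E[S] + 9·E[A] = (-6)·31 + 9·74 = 480.
Var(V) = a²·Var(S) + b²·Var(A) + 2ab·Cov(S, A) with a = -6, b = 9.
Independence gives Cov(S, A) = 0.
= (-6)²·21 + 9²·104 + 2·(-6)·9·0
= 756 + 8424 + 0 = 9180.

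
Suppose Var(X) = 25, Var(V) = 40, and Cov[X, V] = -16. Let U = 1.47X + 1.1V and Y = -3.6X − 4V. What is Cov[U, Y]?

Cov[U, Y] = -150.86

By bilinearity, Cov[U, Y] = ac·Var(X) + bd·Var(V) + (ad+bc)·Cov[X, V], with a=1.47, b=1.1, c=-3.6, d=-4.
ac·Var(X) = 1.47·(-3.6)·25 = -132.3
bd·Var(V) = 1.1·(-4)·40 = -176
(ad+bc)·Cov[X, V] = (-9.84)·(-16) = 157.44
Cov[U, Y] = -132.3 + (-176) + 157.44 = -150.86.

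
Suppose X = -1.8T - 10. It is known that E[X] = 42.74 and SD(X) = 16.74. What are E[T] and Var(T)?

E[T] = -29.3, Var(T) = 86.49

From X = -1.8T - 10: E[X] = a·E[T] + b, so E[T] = (E[X] − b)/a = (42.74 − (-10))/(-1.8) = -29.3.
Var(X) = 16.74² = 280.2276.
Var(X) = a²·Var(T), so Var(T) = 280.2276/(-1.8)² = 86.49.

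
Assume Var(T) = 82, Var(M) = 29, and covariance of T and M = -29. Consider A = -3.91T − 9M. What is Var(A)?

Var(A) = a²·Var(T) + b²·Var(M) + 2ab·covariance of T and M with a = -3.91, b = -9.
= (-3.91)²·82 + (-9)²·29 + 2·(-3.91)·(-9)·(-29)
= 1253.6242 + 2349 + (-2041.02) = 1561.6042.

Var(A) = 1561.6042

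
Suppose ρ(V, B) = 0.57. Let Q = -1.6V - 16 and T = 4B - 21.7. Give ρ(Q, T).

ρ(Q, T) = -0.57

Linear rescalings preserve |correlation|; the slopes -1.6 and 4 have opposite signs, so the correlation flips sign: ρ(Q, T) = −ρ(V, B) = -0.57.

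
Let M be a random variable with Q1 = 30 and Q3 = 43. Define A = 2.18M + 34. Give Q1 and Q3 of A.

a = 2.18 > 0: Q1(A) = a·Q1(M)+b = 99.4, Q3(A) = a·Q3(M)+b = 127.74.

Q1(A) = 99.4, Q3(A) = 127.74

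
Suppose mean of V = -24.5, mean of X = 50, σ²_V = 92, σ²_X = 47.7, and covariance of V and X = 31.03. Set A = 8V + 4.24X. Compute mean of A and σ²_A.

mean of A = 16, σ²_A = 8850.60672

mean of A = 8·mean of V + 4.24·mean of X = 8·(-24.5) + 4.24·50 = 16.
σ²_A = a²·σ²_V + b²·σ²_X + 2ab·covariance of V and X with a = 8, b = 4.24.
= 8²·92 + 4.24²·47.7 + 2·8·4.24·31.03
= 5888 + 857.53152 + 2105.0752 = 8850.60672.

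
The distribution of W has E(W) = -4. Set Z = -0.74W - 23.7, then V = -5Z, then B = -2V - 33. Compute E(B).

E(B) = -240.4

E(Z) = (-0.74)·(-4) + (-23.7) = -20.74.
E(V) = (-5)·(-20.74) = 103.7.
E(B) = (-2)·103.7 + (-33) = -240.4.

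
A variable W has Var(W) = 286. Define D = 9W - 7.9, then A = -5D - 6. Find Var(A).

Var(A) = 579150

Var(D) = 9²·286 = 23166.
Var(A) = (-5)²·23166 = 579150.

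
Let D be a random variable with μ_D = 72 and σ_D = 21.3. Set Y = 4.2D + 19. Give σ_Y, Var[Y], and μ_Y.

σ_Y = 89.46, Var[Y] = 8003.0916, μ_Y = 321.4

Y = 4.2D + 19 is linear with a = 4.2, b = 19.
σ_Y = |a|·σ_D = |4.2|·21.3 = 89.46.
Var[D] = 21.3² = 453.69.
Var[Y] = a²·Var[D] = 4.2²·453.69 = 8003.0916 (the additive constant 19 does not affect variance).
μ_Y = a·μ_D + b = 4.2·72 + 19 = 321.4.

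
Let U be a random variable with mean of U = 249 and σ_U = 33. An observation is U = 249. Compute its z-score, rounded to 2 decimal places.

z = (U − mean of U) / σ_U = (249 − 249) / 33 = 0.00.

z = 0.00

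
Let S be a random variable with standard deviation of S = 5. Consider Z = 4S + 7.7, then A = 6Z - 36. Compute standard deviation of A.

standard deviation of A = 120

standard deviation of Z = |4|·5 = 20.
standard deviation of A = |6|·20 = 120.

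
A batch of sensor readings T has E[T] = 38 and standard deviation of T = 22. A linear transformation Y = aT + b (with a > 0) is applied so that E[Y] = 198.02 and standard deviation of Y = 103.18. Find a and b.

standard deviation of Y = a·standard deviation of T (a > 0), so a = 103.18/22 = 4.69.
E[Y] = a·E[T] + b, so b = 198.02 − 4.69·38 = 19.8.

a = 4.69, b = 19.8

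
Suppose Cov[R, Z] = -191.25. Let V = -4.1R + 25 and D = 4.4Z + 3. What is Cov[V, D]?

Cov[V, D] = a·c·Cov[R, Z] = (-4.1)·4.4·(-191.25) = 3450.15. Additive constants drop out.

Cov[V, D] = 3450.15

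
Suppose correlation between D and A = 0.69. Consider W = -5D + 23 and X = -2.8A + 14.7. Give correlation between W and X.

Linear rescalings preserve correlation up to sign; here the slopes -5 and -2.8 have the same sign, so correlation between W and X = correlation between D and A = 0.69.

correlation between W and X = 0.69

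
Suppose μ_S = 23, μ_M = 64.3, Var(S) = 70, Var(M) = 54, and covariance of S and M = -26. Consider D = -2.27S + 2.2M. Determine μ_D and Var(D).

μ_D = (-2.27)·μ_S + 2.2·μ_M = (-2.27)·23 + 2.2·64.3 = 89.25.
Var(D) = a²·Var(S) + b²·Var(M) + 2ab·covariance of S and M with a = -2.27, b = 2.2.
= (-2.27)²·70 + 2.2²·54 + 2·(-2.27)·2.2·(-26)
= 360.703 + 261.36 + 259.688 = 881.751.

μ_D = 89.25, Var(D) = 881.751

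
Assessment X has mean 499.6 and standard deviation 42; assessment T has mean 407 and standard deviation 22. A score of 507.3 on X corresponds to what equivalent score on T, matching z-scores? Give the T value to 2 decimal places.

z = (507.3 − 499.6)/42 ≈ 0.1833.
T = 407 + z·22 = 407 + (507.3 − 499.6)·22/42 ≈ 411.03.

T = 411.03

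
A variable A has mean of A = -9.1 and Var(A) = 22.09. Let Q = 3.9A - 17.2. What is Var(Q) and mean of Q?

Var(Q) = 335.9889, mean of Q = -52.69

Q = 3.9A - 17.2 is linear with a = 3.9, b = -17.2.
Var(Q) = a²·Var(A) = 3.9²·22.09 = 335.9889 (the additive constant -17.2 does not affect variance).
mean of Q = a·mean of A + b = 3.9·(-9.1) + (-17.2) = -52.69.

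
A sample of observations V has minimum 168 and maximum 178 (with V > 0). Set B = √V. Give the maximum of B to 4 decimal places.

max(B) = 13.3417

√V is increasing on this domain, so max(B) comes from max(V) = 178: max(B) = √(178) ≈ 13.3417.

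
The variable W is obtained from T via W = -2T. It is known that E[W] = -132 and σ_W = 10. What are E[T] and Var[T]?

From W = -2T: E[W] = a·E[T] + b, so E[T] = (E[W] − b)/a = (-132 − 0)/(-2) = 66.
Var[W] = 10² = 100.
Var[W] = a²·Var[T], so Var[T] = 100/(-2)² = 25.

E[T] = 66, Var[T] = 25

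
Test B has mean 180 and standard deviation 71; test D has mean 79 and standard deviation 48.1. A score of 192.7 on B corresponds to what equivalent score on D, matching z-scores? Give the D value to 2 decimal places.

D = 87.60

z = (192.7 − 180)/71 ≈ 0.1789.
D = 79 + z·48.1 = 79 + (192.7 − 180)·48.1/71 ≈ 87.60.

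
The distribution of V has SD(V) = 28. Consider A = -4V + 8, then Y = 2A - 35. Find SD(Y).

SD(A) = |-4|·28 = 112.
SD(Y) = |2|·112 = 224.

SD(Y) = 224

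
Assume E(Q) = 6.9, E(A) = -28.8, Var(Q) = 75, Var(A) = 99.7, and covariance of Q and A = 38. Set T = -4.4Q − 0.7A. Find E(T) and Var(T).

E(T) = (-4.4)·E(Q) + (-0.7)·E(A) = (-4.4)·6.9 + (-0.7)·(-28.8) = -10.2.
Var(T) = a²·Var(Q) + b²·Var(A) + 2ab·covariance of Q and A with a = -4.4, b = -0.7.
= (-4.4)²·75 + (-0.7)²·99.7 + 2·(-4.4)·(-0.7)·38
= 1452 + 48.853 + 234.08 = 1734.933.

E(T) = -10.2, Var(T) = 1734.933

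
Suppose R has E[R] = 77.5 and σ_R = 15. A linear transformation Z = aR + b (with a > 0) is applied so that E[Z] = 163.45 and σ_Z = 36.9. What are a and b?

a = 2.46, b = -27.2

σ_Z = a·σ_R (a > 0), so a = 36.9/15 = 2.46.
E[Z] = a·E[R] + b, so b = 163.45 − 2.46·77.5 = -27.2.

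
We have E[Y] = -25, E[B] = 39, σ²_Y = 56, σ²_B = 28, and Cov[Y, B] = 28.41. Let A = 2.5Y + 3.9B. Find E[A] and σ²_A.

E[A] = 2.5·E[Y] + 3.9·E[B] = 2.5·(-25) + 3.9·39 = 89.6.
σ²_A = a²·σ²_Y + b²·σ²_B + 2ab·Cov[Y, B] with a = 2.5, b = 3.9.
= 2.5²·56 + 3.9²·28 + 2·2.5·3.9·28.41
= 350 + 425.88 + 553.995 = 1329.875.

E[A] = 89.6, σ²_A = 1329.875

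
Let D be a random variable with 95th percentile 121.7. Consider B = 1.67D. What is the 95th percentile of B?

95th percentile of B = 203.239

Since a = 1.67 > 0 the transformation is increasing, so the 95th percentile of B = a·(P_{95} of D) + b = 1.67·121.7 = 203.239.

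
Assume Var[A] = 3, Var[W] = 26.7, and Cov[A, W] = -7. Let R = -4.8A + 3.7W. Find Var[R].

Var[R] = a²·Var[A] + b²·Var[W] + 2ab·Cov[A, W] with a = -4.8, b = 3.7.
= (-4.8)²·3 + 3.7²·26.7 + 2·(-4.8)·3.7·(-7)
= 69.12 + 365.523 + 248.64 = 683.283.

Var[R] = 683.283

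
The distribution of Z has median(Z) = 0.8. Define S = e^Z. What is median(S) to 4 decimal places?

median(S) = 2.2255

e^Z is monotone on this domain, so median(S) = exp(0.8) ≈ 2.2255.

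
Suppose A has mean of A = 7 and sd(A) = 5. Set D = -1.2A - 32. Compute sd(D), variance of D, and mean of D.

D = -1.2A - 32 is linear with a = -1.2, b = -32.
sd(D) = |a|·sd(A) = |-1.2|·5 = 6.
variance of A = 5² = 25.
variance of D = a²·variance of A = (-1.2)²·25 = 36 (the additive constant -32 does not affect variance).
mean of D = a·mean of A + b = (-1.2)·7 + (-32) = -40.4.

sd(D) = 6, variance of D = 36, mean of D = -40.4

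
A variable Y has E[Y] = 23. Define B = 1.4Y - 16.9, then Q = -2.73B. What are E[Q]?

E[Q] = -41.769

E[B] = 1.4·23 + (-16.9) = 15.3.
E[Q] = (-2.73)·15.3 = -41.769.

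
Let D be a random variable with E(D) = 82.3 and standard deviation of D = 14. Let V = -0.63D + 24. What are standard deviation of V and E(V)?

standard deviation of V = 8.82, E(V) = -27.849

V = -0.63D + 24 is linear with a = -0.63, b = 24.
standard deviation of V = |a|·standard deviation of D = |-0.63|·14 = 8.82.
E(V) = a·E(D) + b = (-0.63)·82.3 + 24 = -27.849.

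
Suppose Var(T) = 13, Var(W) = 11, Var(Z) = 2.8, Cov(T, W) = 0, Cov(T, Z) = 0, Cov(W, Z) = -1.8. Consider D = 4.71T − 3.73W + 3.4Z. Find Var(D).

Var(D) = 519.4584

Var(D) = a²·Var(T) + b²·Var(W) + c²·Var(Z) + 2ab·Cov(T, W) + 2ac·Cov(T, Z) + 2bc·Cov(W, Z), with a = 4.71, b = -3.73, c = 3.4.
= 288.3933 + 153.0419 + 32.368 + 0 + 0 + 45.6552
= 519.4584.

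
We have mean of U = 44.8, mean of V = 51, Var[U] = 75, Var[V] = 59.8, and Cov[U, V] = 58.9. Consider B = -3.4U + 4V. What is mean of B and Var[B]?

mean of B = 51.68, Var[B] = 221.72

mean of B = (-3.4)·mean of U + 4·mean of V = (-3.4)·44.8 + 4·51 = 51.68.
Var[B] = a²·Var[U] + b²·Var[V] + 2ab·Cov[U, V] with a = -3.4, b = 4.
= (-3.4)²·75 + 4²·59.8 + 2·(-3.4)·4·58.9
= 867 + 956.8 + (-1602.08) = 221.72.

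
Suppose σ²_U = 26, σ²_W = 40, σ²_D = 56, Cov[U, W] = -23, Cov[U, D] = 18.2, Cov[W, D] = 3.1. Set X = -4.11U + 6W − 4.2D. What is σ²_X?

σ²_X = a²·σ²_U + b²·σ²_W + c²·σ²_D + 2ab·Cov[U, W] + 2ac·Cov[U, D] + 2bc·Cov[W, D], with a = -4.11, b = 6, c = -4.2.
= 439.1946 + 1440 + 987.84 + 1134.36 + 628.3368 + (-156.24)
= 4473.4914.

σ²_X = 4473.4914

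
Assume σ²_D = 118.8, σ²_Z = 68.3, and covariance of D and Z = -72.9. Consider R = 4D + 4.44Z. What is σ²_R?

σ²_R = 657.83088

σ²_R = a²·σ²_D + b²·σ²_Z + 2ab·covariance of D and Z with a = 4, b = 4.44.
= 4²·118.8 + 4.44²·68.3 + 2·4·4.44·(-72.9)
= 1900.8 + 1346.43888 + (-2589.408) = 657.83088.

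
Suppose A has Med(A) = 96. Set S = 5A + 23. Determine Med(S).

Med(S) = 503

A linear map preserves order up to sign, so Med(S) = a·Med(A) + b = 5·96 + 23 = 503.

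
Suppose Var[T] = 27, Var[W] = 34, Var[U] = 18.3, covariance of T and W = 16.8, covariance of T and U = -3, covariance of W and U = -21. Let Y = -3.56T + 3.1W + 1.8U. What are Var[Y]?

Var[Y] = 161.4976

Var[Y] = a²·Var[T] + b²·Var[W] + c²·Var[U] + 2ab·covariance of T and W + 2ac·covariance of T and U + 2bc·covariance of W and U, with a = -3.56, b = 3.1, c = 1.8.
= 342.1872 + 326.74 + 59.292 + (-370.8096) + 38.448 + (-234.36)
= 161.4976.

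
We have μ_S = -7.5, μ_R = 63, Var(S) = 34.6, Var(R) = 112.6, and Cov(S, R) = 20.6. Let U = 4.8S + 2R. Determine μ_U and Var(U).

μ_U = 4.8·μ_S + 2·μ_R = 4.8·(-7.5) + 2·63 = 90.
Var(U) = a²·Var(S) + b²·Var(R) + 2ab·Cov(S, R) with a = 4.8, b = 2.
= 4.8²·34.6 + 2²·112.6 + 2·4.8·2·20.6
= 797.184 + 450.4 + 395.52 = 1643.104.

μ_U = 90, Var(U) = 1643.104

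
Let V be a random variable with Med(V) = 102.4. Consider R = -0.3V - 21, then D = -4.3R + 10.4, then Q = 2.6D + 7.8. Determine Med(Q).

Med(R) = (-0.3)·102.4 + (-21) = -51.72.
Med(D) = (-4.3)·(-51.72) + 10.4 = 232.796.
Med(Q) = 2.6·232.796 + 7.8 = 613.0696.

Med(Q) = 613.0696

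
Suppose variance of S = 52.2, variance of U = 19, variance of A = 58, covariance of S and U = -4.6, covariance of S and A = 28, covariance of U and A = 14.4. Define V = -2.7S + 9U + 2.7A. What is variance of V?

variance of V = a²·variance of S + b²·variance of U + c²·variance of A + 2ab·covariance of S and U + 2ac·covariance of S and A + 2bc·covariance of U and A, with a = -2.7, b = 9, c = 2.7.
= 380.538 + 1539 + 422.82 + 223.56 + (-408.24) + 699.84
= 2857.518.

variance of V = 2857.518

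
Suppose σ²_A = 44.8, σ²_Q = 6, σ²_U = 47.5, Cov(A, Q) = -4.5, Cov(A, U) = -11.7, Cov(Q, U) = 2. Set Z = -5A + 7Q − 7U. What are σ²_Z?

σ²_Z = 3041.5

σ²_Z = a²·σ²_A + b²·σ²_Q + c²·σ²_U + 2ab·Cov(A, Q) + 2ac·Cov(A, U) + 2bc·Cov(Q, U), with a = -5, b = 7, c = -7.
= 1120 + 294 + 2327.5 + 315 + (-819) + (-196)
= 3041.5.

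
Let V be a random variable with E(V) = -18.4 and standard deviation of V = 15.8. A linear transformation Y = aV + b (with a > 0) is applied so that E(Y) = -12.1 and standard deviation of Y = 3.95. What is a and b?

standard deviation of Y = a·standard deviation of V (a > 0), so a = 3.95/15.8 = 0.25.
E(Y) = a·E(V) + b, so b = -12.1 − 0.25·(-18.4) = -7.5.

a = 0.25, b = -7.5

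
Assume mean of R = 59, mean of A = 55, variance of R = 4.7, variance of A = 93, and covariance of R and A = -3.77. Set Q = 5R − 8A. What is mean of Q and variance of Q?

mean of Q = 5·mean of R + (-8)·mean of A = 5·59 + (-8)·55 = -145.
variance of Q = a²·variance of R + b²·variance of A + 2ab·covariance of R and A with a = 5, b = -8.
= 5²·4.7 + (-8)²·93 + 2·5·(-8)·(-3.77)
= 117.5 + 5952 + 301.6 = 6371.1.

mean of Q = -145, variance of Q = 6371.1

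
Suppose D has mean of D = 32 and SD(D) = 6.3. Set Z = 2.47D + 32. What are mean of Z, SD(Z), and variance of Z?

Z = 2.47D + 32 is linear with a = 2.47, b = 32.
mean of Z = a·mean of D + b = 2.47·32 + 32 = 111.04.
SD(Z) = |a|·SD(D) = |2.47|·6.3 = 15.561.
variance of D = 6.3² = 39.69.
variance of Z = a²·variance of D = 2.47²·39.69 = 242.144721 (the additive constant 32 does not affect variance).

mean of Z = 111.04, SD(Z) = 15.561, variance of Z = 242.144721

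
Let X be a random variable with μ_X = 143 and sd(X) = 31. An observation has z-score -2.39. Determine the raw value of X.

X = μ_X + z·sd(X) = 143 + (-2.39)·31 = 68.91.

X = 68.91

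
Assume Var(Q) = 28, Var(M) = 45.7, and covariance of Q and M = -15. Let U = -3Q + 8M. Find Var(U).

Var(U) = 3896.8

Var(U) = a²·Var(Q) + b²·Var(M) + 2ab·covariance of Q and M with a = -3, b = 8.
= (-3)²·28 + 8²·45.7 + 2·(-3)·8·(-15)
= 252 + 2924.8 + 720 = 3896.8.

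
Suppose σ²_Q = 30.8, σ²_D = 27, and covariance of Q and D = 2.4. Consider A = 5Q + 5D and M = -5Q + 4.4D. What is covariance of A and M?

covariance of A and M = -183.2

By bilinearity, covariance of A and M = ac·σ²_Q + bd·σ²_D + (ad+bc)·covariance of Q and D, with a=5, b=5, c=-5, d=4.4.
ac·σ²_Q = 5·(-5)·30.8 = -770
bd·σ²_D = 5·4.4·27 = 594
(ad+bc)·covariance of Q and D = (-3)·2.4 = -7.2
covariance of A and M = -770 + 594 + (-7.2) = -183.2.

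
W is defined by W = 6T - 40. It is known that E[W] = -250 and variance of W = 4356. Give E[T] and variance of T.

From W = 6T - 40: E[W] = a·E[T] + b, so E[T] = (E[W] − b)/a = (-250 − (-40))/6 = -35.
variance of W = a²·variance of T, so variance of T = 4356/6² = 121.

E[T] = -35, variance of T = 121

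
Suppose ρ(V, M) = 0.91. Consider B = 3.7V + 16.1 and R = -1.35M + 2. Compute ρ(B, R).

ρ(B, R) = -0.91

Linear rescalings preserve |correlation|; the slopes 3.7 and -1.35 have opposite signs, so the correlation flips sign: ρ(B, R) = −ρ(V, M) = -0.91.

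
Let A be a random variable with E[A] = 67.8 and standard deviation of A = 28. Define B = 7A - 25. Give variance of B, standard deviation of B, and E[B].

B = 7A - 25 is linear with a = 7, b = -25.
variance of A = 28² = 784.
variance of B = a²·variance of A = 7²·784 = 38416 (the additive constant -25 does not affect variance).
standard deviation of B = |a|·standard deviation of A = |7|·28 = 196.
E[B] = a·E[A] + b = 7·67.8 + (-25) = 449.6.

variance of B = 38416, standard deviation of B = 196, E[B] = 449.6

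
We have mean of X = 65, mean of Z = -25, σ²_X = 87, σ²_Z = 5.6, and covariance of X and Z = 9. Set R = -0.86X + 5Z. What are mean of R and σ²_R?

mean of R = (-0.86)·mean of X + 5·mean of Z = (-0.86)·65 + 5·(-25) = -180.9.
σ²_R = a²·σ²_X + b²·σ²_Z + 2ab·covariance of X and Z with a = -0.86, b = 5.
= (-0.86)²·87 + 5²·5.6 + 2·(-0.86)·5·9
= 64.3452 + 140 + (-77.4) = 126.9452.

mean of R = -180.9, σ²_R = 126.9452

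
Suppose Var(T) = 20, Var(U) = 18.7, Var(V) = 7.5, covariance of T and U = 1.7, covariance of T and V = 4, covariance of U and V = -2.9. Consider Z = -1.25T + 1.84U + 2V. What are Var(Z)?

Var(Z) = a²·Var(T) + b²·Var(U) + c²·Var(V) + 2ab·covariance of T and U + 2ac·covariance of T and V + 2bc·covariance of U and V, with a = -1.25, b = 1.84, c = 2.
= 31.25 + 63.31072 + 30 + (-7.82) + (-20) + (-21.344)
= 75.39672.

Var(Z) = 75.39672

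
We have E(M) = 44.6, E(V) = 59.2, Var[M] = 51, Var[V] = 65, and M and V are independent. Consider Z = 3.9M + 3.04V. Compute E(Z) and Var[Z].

E(Z) = 3.9·E(M) + 3.04·E(V) = 3.9·44.6 + 3.04·59.2 = 353.908.
Var[Z] = a²·Var[M] + b²·Var[V] + 2ab·Cov[M, V] with a = 3.9, b = 3.04.
Independence gives Cov[M, V] = 0.
= 3.9²·51 + 3.04²·65 + 2·3.9·3.04·0
= 775.71 + 600.704 + 0 = 1376.414.

E(Z) = 353.908, Var[Z] = 1376.414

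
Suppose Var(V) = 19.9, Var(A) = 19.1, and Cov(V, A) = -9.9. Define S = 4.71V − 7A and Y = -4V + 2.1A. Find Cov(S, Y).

Cov(S, Y) = -1030.8069

By bilinearity, Cov(S, Y) = ac·Var(V) + bd·Var(A) + (ad+bc)·Cov(V, A), with a=4.71, b=-7, c=-4, d=2.1.
ac·Var(V) = 4.71·(-4)·19.9 = -374.916
bd·Var(A) = (-7)·2.1·19.1 = -280.77
(ad+bc)·Cov(V, A) = (37.891)·(-9.9) = -375.1209
Cov(S, Y) = -374.916 + (-280.77) + (-375.1209) = -1030.8069.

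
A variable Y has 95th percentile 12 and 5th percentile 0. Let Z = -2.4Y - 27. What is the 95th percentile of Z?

95th percentile of Z = -27

Since a = -2.4 < 0 the transformation is decreasing, reversing order: the 95th percentile of Z corresponds to the 5th percentile of Y.
So P_{95}(Z) = a·P_{5}(Y) + b = (-2.4)·0 + (-27) = -27.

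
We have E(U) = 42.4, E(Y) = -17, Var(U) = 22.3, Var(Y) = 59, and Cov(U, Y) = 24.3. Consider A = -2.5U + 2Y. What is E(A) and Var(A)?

E(A) = (-2.5)·E(U) + 2·E(Y) = (-2.5)·42.4 + 2·(-17) = -140.
Var(A) = a²·Var(U) + b²·Var(Y) + 2ab·Cov(U, Y) with a = -2.5, b = 2.
= (-2.5)²·22.3 + 2²·59 + 2·(-2.5)·2·24.3
= 139.375 + 236 + (-243) = 132.375.

E(A) = -140, Var(A) = 132.375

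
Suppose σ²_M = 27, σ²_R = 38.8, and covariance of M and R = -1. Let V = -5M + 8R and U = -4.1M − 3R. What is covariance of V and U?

By bilinearity, covariance of V and U = ac·σ²_M + bd·σ²_R + (ad+bc)·covariance of M and R, with a=-5, b=8, c=-4.1, d=-3.
ac·σ²_M = (-5)·(-4.1)·27 = 553.5
bd·σ²_R = 8·(-3)·38.8 = -931.2
(ad+bc)·covariance of M and R = (-17.8)·(-1) = 17.8
covariance of V and U = 553.5 + (-931.2) + 17.8 = -359.9.

covariance of V and U = -359.9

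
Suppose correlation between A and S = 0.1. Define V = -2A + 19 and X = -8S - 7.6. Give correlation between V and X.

Linear rescalings preserve correlation up to sign; here the slopes -2 and -8 have the same sign, so correlation between V and X = correlation between A and S = 0.1.

correlation between V and X = 0.1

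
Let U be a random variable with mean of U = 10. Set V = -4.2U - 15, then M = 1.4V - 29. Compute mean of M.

mean of V = (-4.2)·10 + (-15) = -57.
mean of M = 1.4·(-57) + (-29) = -108.8.

mean of M = -108.8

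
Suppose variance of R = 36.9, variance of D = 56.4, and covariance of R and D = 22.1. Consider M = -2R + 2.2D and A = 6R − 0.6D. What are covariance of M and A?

By bilinearity, covariance of M and A = ac·variance of R + bd·variance of D + (ad+bc)·covariance of R and D, with a=-2, b=2.2, c=6, d=-0.6.
ac·variance of R = (-2)·6·36.9 = -442.8
bd·variance of D = 2.2·(-0.6)·56.4 = -74.448
(ad+bc)·covariance of R and D = (14.4)·22.1 = 318.24
covariance of M and A = -442.8 + (-74.448) + 318.24 = -199.008.

covariance of M and A = -199.008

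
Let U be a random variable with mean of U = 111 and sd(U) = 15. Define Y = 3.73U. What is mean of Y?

mean of Y = 414.03

Y = 3.73U is linear with a = 3.73, b = 0.
mean of Y = a·mean of U + b = 3.73·111 = 414.03.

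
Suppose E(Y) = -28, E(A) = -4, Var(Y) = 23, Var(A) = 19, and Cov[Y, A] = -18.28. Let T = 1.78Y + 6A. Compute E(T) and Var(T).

E(T) = 1.78·E(Y) + 6·E(A) = 1.78·(-28) + 6·(-4) = -73.84.
Var(T) = a²·Var(Y) + b²·Var(A) + 2ab·Cov[Y, A] with a = 1.78, b = 6.
= 1.78²·23 + 6²·19 + 2·1.78·6·(-18.28)
= 72.8732 + 684 + (-390.4608) = 366.4124.

E(T) = -73.84, Var(T) = 366.4124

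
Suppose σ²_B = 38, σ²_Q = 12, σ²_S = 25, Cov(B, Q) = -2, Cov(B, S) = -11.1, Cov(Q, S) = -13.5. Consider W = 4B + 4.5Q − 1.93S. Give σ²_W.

σ²_W = a²·σ²_B + b²·σ²_Q + c²·σ²_S + 2ab·Cov(B, Q) + 2ac·Cov(B, S) + 2bc·Cov(Q, S), with a = 4, b = 4.5, c = -1.93.
= 608 + 243 + 93.1225 + (-72) + 171.384 + 234.495
= 1278.0015.

σ²_W = 1278.0015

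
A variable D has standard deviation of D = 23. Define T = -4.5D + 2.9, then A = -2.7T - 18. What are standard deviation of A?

standard deviation of T = |-4.5|·23 = 103.5.
standard deviation of A = |-2.7|·103.5 = 279.45.

standard deviation of A = 279.45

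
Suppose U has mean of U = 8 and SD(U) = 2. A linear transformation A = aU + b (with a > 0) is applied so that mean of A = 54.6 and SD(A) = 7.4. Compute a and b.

a = 3.7, b = 25

SD(A) = a·SD(U) (a > 0), so a = 7.4/2 = 3.7.
mean of A = a·mean of U + b, so b = 54.6 − 3.7·8 = 25.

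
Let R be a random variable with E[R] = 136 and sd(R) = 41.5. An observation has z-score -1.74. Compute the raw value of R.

R = 63.79

R = E[R] + z·sd(R) = 136 + (-1.74)·41.5 = 63.79.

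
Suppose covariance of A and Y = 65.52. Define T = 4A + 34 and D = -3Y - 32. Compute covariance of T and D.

covariance of T and D = -786.24

covariance of T and D = a·c·covariance of A and Y = 4·(-3)·65.52 = -786.24. Additive constants drop out.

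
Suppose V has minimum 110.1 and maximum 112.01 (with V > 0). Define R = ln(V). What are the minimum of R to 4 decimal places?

min(R) = 4.7014

ln(V) is increasing on this domain, so min(R) comes from min(V) = 110.1: min(R) = ln(110.1) ≈ 4.7014.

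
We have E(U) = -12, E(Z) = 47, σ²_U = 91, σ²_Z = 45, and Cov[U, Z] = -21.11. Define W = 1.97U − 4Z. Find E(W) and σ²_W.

E(W) = 1.97·E(U) + (-4)·E(Z) = 1.97·(-12) + (-4)·47 = -211.64.
σ²_W = a²·σ²_U + b²·σ²_Z + 2ab·Cov[U, Z] with a = 1.97, b = -4.
= 1.97²·91 + (-4)²·45 + 2·1.97·(-4)·(-21.11)
= 353.1619 + 720 + 332.6936 = 1405.8555.

E(W) = -211.64, σ²_W = 1405.8555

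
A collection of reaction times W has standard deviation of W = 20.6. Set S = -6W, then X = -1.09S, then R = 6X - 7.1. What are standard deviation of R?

standard deviation of S = |-6|·20.6 = 123.6.
standard deviation of X = |-1.09|·123.6 = 134.724.
standard deviation of R = |6|·134.724 = 808.344.

standard deviation of R = 808.344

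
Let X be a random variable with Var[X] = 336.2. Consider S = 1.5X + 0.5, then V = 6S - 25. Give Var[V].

Var[V] = 27232.2

Var[S] = 1.5²·336.2 = 756.45.
Var[V] = 6²·756.45 = 27232.2.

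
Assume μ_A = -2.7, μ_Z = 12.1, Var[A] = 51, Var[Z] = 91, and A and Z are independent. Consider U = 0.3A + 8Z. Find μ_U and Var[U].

μ_U = 0.3·μ_A + 8·μ_Z = 0.3·(-2.7) + 8·12.1 = 95.99.
Var[U] = a²·Var[A] + b²·Var[Z] + 2ab·Cov(A, Z) with a = 0.3, b = 8.
Independence gives Cov(A, Z) = 0.
= 0.3²·51 + 8²·91 + 2·0.3·8·0
= 4.59 + 5824 + 0 = 5828.59.

μ_U = 95.99, Var[U] = 5828.59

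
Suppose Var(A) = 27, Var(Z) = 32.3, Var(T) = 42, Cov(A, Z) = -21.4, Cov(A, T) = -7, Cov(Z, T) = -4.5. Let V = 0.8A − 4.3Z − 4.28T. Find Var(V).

Var(V) = 1413.4118

Var(V) = a²·Var(A) + b²·Var(Z) + c²·Var(T) + 2ab·Cov(A, Z) + 2ac·Cov(A, T) + 2bc·Cov(Z, T), with a = 0.8, b = -4.3, c = -4.28.
= 17.28 + 597.227 + 769.3728 + 147.232 + 47.936 + (-165.636)
= 1413.4118.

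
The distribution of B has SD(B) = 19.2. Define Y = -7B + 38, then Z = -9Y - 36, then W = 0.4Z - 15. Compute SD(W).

SD(Y) = |-7|·19.2 = 134.4.
SD(Z) = |-9|·134.4 = 1209.6.
SD(W) = |0.4|·1209.6 = 483.84.

SD(W) = 483.84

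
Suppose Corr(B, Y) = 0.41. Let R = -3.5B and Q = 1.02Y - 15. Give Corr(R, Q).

Corr(R, Q) = -0.41

Linear rescalings preserve |correlation|; the slopes -3.5 and 1.02 have opposite signs, so the correlation flips sign: Corr(R, Q) = −Corr(B, Y) = -0.41.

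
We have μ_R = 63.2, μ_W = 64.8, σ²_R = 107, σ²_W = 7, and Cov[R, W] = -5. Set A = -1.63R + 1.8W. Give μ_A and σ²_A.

μ_A = 13.624, σ²_A = 336.3083

μ_A = (-1.63)·μ_R + 1.8·μ_W = (-1.63)·63.2 + 1.8·64.8 = 13.624.
σ²_A = a²·σ²_R + b²·σ²_W + 2ab·Cov[R, W] with a = -1.63, b = 1.8.
= (-1.63)²·107 + 1.8²·7 + 2·(-1.63)·1.8·(-5)
= 284.2883 + 22.68 + 29.34 = 336.3083.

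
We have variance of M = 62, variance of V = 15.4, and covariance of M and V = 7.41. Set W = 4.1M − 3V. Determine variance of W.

variance of W = 998.534

variance of W = a²·variance of M + b²·variance of V + 2ab·covariance of M and V with a = 4.1, b = -3.
= 4.1²·62 + (-3)²·15.4 + 2·4.1·(-3)·7.41
= 1042.22 + 138.6 + (-182.286) = 998.534.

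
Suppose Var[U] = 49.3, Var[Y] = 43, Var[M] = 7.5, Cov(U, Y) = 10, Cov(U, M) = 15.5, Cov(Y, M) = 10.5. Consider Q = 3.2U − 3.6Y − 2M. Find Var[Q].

Var[Q] = 814.512

Var[Q] = a²·Var[U] + b²·Var[Y] + c²·Var[M] + 2ab·Cov(U, Y) + 2ac·Cov(U, M) + 2bc·Cov(Y, M), with a = 3.2, b = -3.6, c = -2.
= 504.832 + 557.28 + 30 + (-230.4) + (-198.4) + 151.2
= 814.512.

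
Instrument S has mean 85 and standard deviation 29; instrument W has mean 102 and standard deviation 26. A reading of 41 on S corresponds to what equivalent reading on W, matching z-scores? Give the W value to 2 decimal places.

z = (41 − 85)/29 ≈ -1.5172.
W = 102 + z·26 = 102 + (41 − 85)·26/29 ≈ 62.55.

W = 62.55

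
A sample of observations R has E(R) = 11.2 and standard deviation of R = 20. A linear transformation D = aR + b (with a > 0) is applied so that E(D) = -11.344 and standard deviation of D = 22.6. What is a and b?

a = 1.13, b = -24

standard deviation of D = a·standard deviation of R (a > 0), so a = 22.6/20 = 1.13.
E(D) = a·E(R) + b, so b = -11.344 − 1.13·11.2 = -24.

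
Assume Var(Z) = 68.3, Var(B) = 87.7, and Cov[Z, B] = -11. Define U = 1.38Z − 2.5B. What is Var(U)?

Var(U) = 754.09552

Var(U) = a²·Var(Z) + b²·Var(B) + 2ab·Cov[Z, B] with a = 1.38, b = -2.5.
= 1.38²·68.3 + (-2.5)²·87.7 + 2·1.38·(-2.5)·(-11)
= 130.07052 + 548.125 + 75.9 = 754.09552.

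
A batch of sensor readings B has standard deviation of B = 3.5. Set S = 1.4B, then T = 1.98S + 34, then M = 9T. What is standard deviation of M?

standard deviation of M = 87.318

standard deviation of S = |1.4|·3.5 = 4.9.
standard deviation of T = |1.98|·4.9 = 9.702.
standard deviation of M = |9|·9.702 = 87.318.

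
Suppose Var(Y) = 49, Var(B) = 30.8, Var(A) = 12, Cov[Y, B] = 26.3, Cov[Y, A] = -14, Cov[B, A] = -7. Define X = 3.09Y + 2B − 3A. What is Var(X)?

Var(X) = a²·Var(Y) + b²·Var(B) + c²·Var(A) + 2ab·Cov[Y, B] + 2ac·Cov[Y, A] + 2bc·Cov[B, A], with a = 3.09, b = 2, c = -3.
= 467.8569 + 123.2 + 108 + 325.068 + 259.56 + 84
= 1367.6849.

Var(X) = 1367.6849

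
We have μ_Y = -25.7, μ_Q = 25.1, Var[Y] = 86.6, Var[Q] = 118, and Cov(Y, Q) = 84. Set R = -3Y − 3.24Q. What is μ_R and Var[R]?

μ_R = (-3)·μ_Y + (-3.24)·μ_Q = (-3)·(-25.7) + (-3.24)·25.1 = -4.224.
Var[R] = a²·Var[Y] + b²·Var[Q] + 2ab·Cov(Y, Q) with a = -3, b = -3.24.
= (-3)²·86.6 + (-3.24)²·118 + 2·(-3)·(-3.24)·84
= 779.4 + 1238.7168 + 1632.96 = 3651.0768.

μ_R = -4.224, Var[R] = 3651.0768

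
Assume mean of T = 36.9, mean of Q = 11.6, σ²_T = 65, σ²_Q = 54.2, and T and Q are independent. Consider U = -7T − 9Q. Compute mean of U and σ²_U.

mean of U = (-7)·mean of T + (-9)·mean of Q = (-7)·36.9 + (-9)·11.6 = -362.7.
σ²_U = a²·σ²_T + b²·σ²_Q + 2ab·Cov(T, Q) with a = -7, b = -9.
Independence gives Cov(T, Q) = 0.
= (-7)²·65 + (-9)²·54.2 + 2·(-7)·(-9)·0
= 3185 + 4390.2 + 0 = 7575.2.

mean of U = -362.7, σ²_U = 7575.2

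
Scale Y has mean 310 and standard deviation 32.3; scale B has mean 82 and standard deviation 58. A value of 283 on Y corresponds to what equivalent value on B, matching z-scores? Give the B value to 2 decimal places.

z = (283 − 310)/32.3 ≈ -0.8359.
B = 82 + z·58 = 82 + (283 − 310)·58/32.3 ≈ 33.52.

B = 33.52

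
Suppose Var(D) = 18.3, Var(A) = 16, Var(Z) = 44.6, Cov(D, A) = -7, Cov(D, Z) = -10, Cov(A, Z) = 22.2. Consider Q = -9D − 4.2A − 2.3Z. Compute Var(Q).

Var(Q) = a²·Var(D) + b²·Var(A) + c²·Var(Z) + 2ab·Cov(D, A) + 2ac·Cov(D, Z) + 2bc·Cov(A, Z), with a = -9, b = -4.2, c = -2.3.
= 1482.3 + 282.24 + 235.934 + (-529.2) + (-414) + 428.904
= 1486.178.

Var(Q) = 1486.178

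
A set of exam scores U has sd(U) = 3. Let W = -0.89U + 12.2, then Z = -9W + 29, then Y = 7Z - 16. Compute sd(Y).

sd(W) = |-0.89|·3 = 2.67.
sd(Z) = |-9|·2.67 = 24.03.
sd(Y) = |7|·24.03 = 168.21.

sd(Y) = 168.21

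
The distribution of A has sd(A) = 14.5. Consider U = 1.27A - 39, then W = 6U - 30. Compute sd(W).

sd(U) = |1.27|·14.5 = 18.415.
sd(W) = |6|·18.415 = 110.49.

sd(W) = 110.49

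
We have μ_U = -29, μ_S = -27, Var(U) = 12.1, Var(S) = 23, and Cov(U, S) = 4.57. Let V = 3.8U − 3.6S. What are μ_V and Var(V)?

μ_V = 3.8·μ_U + (-3.6)·μ_S = 3.8·(-29) + (-3.6)·(-27) = -13.
Var(V) = a²·Var(U) + b²·Var(S) + 2ab·Cov(U, S) with a = 3.8, b = -3.6.
= 3.8²·12.1 + (-3.6)²·23 + 2·3.8·(-3.6)·4.57
= 174.724 + 298.08 + (-125.0352) = 347.7688.

μ_V = -13, Var(V) = 347.7688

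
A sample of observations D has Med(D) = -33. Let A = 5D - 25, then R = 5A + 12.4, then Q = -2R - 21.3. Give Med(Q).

Med(A) = 5·(-33) + (-25) = -190.
Med(R) = 5·(-190) + 12.4 = -937.6.
Med(Q) = (-2)·(-937.6) + (-21.3) = 1853.9.

Med(Q) = 1853.9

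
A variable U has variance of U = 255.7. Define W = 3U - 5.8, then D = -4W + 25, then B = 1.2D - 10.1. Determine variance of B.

variance of W = 3²·255.7 = 2301.3.
variance of D = (-4)²·2301.3 = 36820.8.
variance of B = 1.2²·36820.8 = 53021.952.

variance of B = 53021.952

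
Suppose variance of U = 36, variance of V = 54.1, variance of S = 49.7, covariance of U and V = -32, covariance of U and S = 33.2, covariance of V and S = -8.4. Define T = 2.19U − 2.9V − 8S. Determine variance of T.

variance of T = a²·variance of U + b²·variance of V + c²·variance of S + 2ab·covariance of U and V + 2ac·covariance of U and S + 2bc·covariance of V and S, with a = 2.19, b = -2.9, c = -8.
= 172.6596 + 454.981 + 3180.8 + 406.464 + (-1163.328) + (-389.76)
= 2661.8166.

variance of T = 2661.8166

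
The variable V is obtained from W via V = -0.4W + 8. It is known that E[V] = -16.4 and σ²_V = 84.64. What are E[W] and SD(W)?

E[W] = 61, SD(W) = 23

From V = -0.4W + 8: E[V] = a·E[W] + b, so E[W] = (E[V] − b)/a = (-16.4 − 8)/(-0.4) = 61.
SD(V) = √84.64 = 9.2.
SD(V) = |a|·SD(W), so SD(W) = 9.2/|-0.4| = 23.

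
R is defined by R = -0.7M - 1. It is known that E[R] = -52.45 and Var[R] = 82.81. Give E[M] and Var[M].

From R = -0.7M - 1: E[R] = a·E[M] + b, so E[M] = (E[R] − b)/a = (-52.45 − (-1))/(-0.7) = 73.5.
Var[R] = a²·Var[M], so Var[M] = 82.81/(-0.7)² = 169.

E[M] = 73.5, Var[M] = 169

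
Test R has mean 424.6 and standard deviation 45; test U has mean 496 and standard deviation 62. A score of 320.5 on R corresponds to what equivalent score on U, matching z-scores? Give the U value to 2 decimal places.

U = 352.57

z = (320.5 − 424.6)/45 ≈ -2.3133.
U = 496 + z·62 = 496 + (320.5 − 424.6)·62/45 ≈ 352.57.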